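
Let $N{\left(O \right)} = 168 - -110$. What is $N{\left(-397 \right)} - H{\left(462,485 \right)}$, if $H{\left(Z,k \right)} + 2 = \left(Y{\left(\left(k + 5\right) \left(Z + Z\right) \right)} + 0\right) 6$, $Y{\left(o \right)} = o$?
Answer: $-2716280$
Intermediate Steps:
$H{\left(Z,k \right)} = -2 + 12 Z \left(5 + k\right)$ ($H{\left(Z,k \right)} = -2 + \left(\left(k + 5\right) \left(Z + Z\right) + 0\right) 6 = -2 + \left(\left(5 + k\right) 2 Z + 0\right) 6 = -2 + \left(2 Z \left(5 + k\right) + 0\right) 6 = -2 + 2 Z \left(5 + k\right) 6 = -2 + 12 Z \left(5 + k\right)$)
$N{\left(O \right)} = 278$ ($N{\left(O \right)} = 168 + 110 = 278$)
$N{\left(-397 \right)} - H{\left(462,485 \right)} = 278 - \left(-2 + 12 \cdot 462 \left(5 + 485\right)\right) = 278 - \left(-2 + 12 \cdot 462 \cdot 490\right) = 278 - \left(-2 + 2716560\right) = 278 - 2716558 = -2716280$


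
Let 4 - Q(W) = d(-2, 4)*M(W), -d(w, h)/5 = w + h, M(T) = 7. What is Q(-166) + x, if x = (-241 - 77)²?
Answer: 101198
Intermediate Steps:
d(w, h) = -5*h - 5*w (d(w, h) = -5*(w + h) = -5*(h + w) = -5*h - 5*w)
Q(W) = 74 (Q(W) = 4 - (-5*4 - 5*(-2))*7 = 4 - (-20 + 10)*7 = 4 - (-10)*7 = 4 - 1*(-70) = 4 + 70 = 74)
x = 101124 (x = (-318)² = 101124)
Q(-166) + x = 74 + 101124 = 101198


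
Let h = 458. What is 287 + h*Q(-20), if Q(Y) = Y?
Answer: -8873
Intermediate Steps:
287 + h*Q(-20) = 287 + 458*(-20) = 287 - 9160 = -8873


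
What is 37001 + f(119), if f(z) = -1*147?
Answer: 36854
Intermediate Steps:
f(z) = -147
37001 + f(119) = 37001 - 147 = 36854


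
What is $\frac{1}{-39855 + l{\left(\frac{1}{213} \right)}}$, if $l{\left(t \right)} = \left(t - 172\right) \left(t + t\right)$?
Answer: $- \frac{45369}{1808254765} \approx -2.509 \cdot 10^{-5}$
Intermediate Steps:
$l{\left(t \right)} = 2 t \left(-172 + t\right)$ ($l{\left(t \right)} = \left(-172 + t\right) 2 t = 2 t \left(-172 + t\right)$)
$\frac{1}{-39855 + l{\left(\frac{1}{213} \right)}} = \frac{1}{-39855 + \frac{2 \left(-172 + \frac{1}{213}\right)}{213}} = \frac{1}{-39855 + 2 \cdot \frac{1}{213} \left(-172 + \frac{1}{213}\right)} = \frac{1}{-39855 + 2 \cdot \frac{1}{213} \left(- \frac{36635}{213}\right)} = \frac{1}{-39855 - \frac{73270}{45369}} = \frac{1}{- \frac{1808254765}{45369}} = - \frac{45369}{1808254765}$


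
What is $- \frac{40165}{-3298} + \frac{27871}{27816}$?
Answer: $\frac{604574099}{45868584} \approx 13.181$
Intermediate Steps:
$- \frac{40165}{-3298} + \frac{27871}{27816} = \left(-40165\right) \left(- \frac{1}{3298}\right) + 27871 \cdot \frac{1}{27816} = \frac{40165}{3298} + \frac{27871}{27816} = \frac{604574099}{45868584}$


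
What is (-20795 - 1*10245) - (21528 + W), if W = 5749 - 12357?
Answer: -45960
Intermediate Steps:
W = -6608
(-20795 - 1*10245) - (21528 + W) = (-20795 - 1*10245) - (21528 - 6608) = (-20795 - 10245) - 1*14920 = -31040 - 14920 = -45960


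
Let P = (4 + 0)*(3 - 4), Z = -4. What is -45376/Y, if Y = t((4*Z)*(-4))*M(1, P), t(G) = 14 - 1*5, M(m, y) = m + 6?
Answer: -45376/63 ≈ -720.25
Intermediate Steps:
P = -4 (P = 4*(-1) = -4)
M(m, y) = 6 + m
t(G) = 9 (t(G) = 14 - 5 = 9)
Y = 63 (Y = 9*(6 + 1) = 9*7 = 63)
-45376/Y = -45376/63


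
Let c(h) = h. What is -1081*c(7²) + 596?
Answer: -52373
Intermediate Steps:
-1081*c(7²) + 596 = -1081*7² + 596 = -1081*49 + 596 = -52969 + 596 = -52373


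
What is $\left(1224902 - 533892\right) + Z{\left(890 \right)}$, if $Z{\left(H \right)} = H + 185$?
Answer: $692085$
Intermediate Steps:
$Z{\left(H \right)} = 185 + H$
$\left(1224902 - 533892\right) + Z{\left(890 \right)} = \left(1224902 - 533892\right) + \left(185 + 890\right) = 691010 + 1075 = 692085$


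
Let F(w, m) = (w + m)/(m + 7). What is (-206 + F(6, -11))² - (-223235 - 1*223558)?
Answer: 7819449/16 ≈ 4.8872e+5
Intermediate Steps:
F(w, m) = (m + w)/(7 + m)
(-206 + F(6, -11))² - (-223235 - 1*223558) = (-206 + (-11 + 6)/(7 - 11))² - (-223235 - 1*223558) = (-206 - 5/(-4))² - (-223235 - 223558) = (-206 - ¼*(-5))² - 1*(-446793) = (-206 + 5/4)² + 446793 = (-819/4)² + 446793 = 670761/16 + 446793 = 7819449/16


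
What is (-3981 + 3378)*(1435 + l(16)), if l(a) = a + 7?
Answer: -879174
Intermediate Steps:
l(a) = 7 + a
(-3981 + 3378)*(1435 + l(16)) = (-3981 + 3378)*(1435 + (7 + 16)) = -603*(1435 + 23) = -603*1458 = -879174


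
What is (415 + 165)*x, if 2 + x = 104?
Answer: 59160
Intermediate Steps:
x = 102 (x = -2 + 104 = 102)
(415 + 165)*x = (415 + 165)*102 = 580*102 = 59160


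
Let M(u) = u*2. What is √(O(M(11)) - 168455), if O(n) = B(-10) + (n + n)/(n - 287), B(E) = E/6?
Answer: I*√106468929690/795 ≈ 410.44*I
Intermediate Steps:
M(u) = 2*u
B(E) = E/6 (B(E) = E*(⅙) = E/6)
O(n) = -5/3 + 2*n/(-287 + n) (O(n) = (⅙)*(-10) + (n + n)/(n - 287) = -5/3 + (2*n)/(-287 + n) = -5/3 + 2*n/(-287 + n))
√(O(M(11)) - 168455) = √((1435 + 2*11)/(3*(-287 + 2*11)) - 168455) = √((1435 + 22)/(3*(-287 + 22)) - 168455) = √((⅓)*1457/(-265) - 168455) = √((⅓)*(-1/265)*1457 - 168455) = √(-1457/795 - 168455) = √(-133923182/795) = I*√106468929690/795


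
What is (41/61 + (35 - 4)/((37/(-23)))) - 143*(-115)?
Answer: 37074389/2257 ≈ 16426.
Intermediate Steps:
(41/61 + (35 - 4)/((37/(-23)))) - 143*(-115) = (41*(1/61) + 31/((37*(-1/23)))) + 16445 = (41/61 + 31/(-37/23)) + 16445 = (41/61 + 31*(-23/37)) + 16445 = (41/61 - 713/37) + 16445 = -41976/2257 + 16445 = 37074389/2257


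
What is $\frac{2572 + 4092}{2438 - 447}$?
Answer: $\frac{6664}{1991} \approx 3.3471$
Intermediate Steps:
$\frac{2572 + 4092}{2438 - 447} = \frac{6664}{1991}$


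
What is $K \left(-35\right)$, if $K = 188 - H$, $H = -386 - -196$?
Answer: $-13230$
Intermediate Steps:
$H = -190$ ($H = -386 + 196 = -190$)
$K = 378$ ($K = 188 - -190 = 188 + 190 = 378$)
$K \left(-35\right) = 378 \left(-35\right) = -13230$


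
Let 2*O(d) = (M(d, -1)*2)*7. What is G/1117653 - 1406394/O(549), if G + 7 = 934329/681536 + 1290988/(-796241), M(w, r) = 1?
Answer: -12362270434838087730061/61530334345192384 ≈ -2.0091e+5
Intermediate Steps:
G = -171068351457/23594213312 (G = -7 + (934329/681536 + 1290988/(-796241)) = -7 + (934329*(1/681536) + 1290988*(-1/796241)) = -7 + (40623/29632 - 1290988/796241) = -7 - 5908858273/23594213312 = -171068351457/23594213312 ≈ -7.2504)
O(d) = 7 (O(d) = ((1*2)*7)/2 = (2*7)/2 = (½)*14 = 7)
G/1117653 - 1406394/O(549) = -171068351457/23594213312/1117653 - 1406394/7 = -171068351457/23594213312*1/1117653 - 1406394*⅐ = -57022783819/8790047763598912 - 1406394/7 = -12362270434838087730061/61530334345192384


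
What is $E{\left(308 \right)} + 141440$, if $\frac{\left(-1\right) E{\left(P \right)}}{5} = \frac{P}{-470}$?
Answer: $\frac{6647834}{47} \approx 1.4144 \cdot 10^{5}$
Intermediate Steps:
$E{\left(P \right)} = \frac{P}{94}$ ($E{\left(P \right)} = - 5 \frac{P}{-470} = - 5 P \left(- \frac{1}{470}\right) = - 5 \left(- \frac{P}{470}\right) = \frac{P}{94}$)
$E{\left(308 \right)} + 141440 = \frac{1}{94} \cdot 308 + 141440 = \frac{154}{47} + 141440 = \frac{6647834}{47}$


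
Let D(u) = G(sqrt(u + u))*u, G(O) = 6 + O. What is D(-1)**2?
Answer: (6 + I*sqrt(2))**2 ≈ 34.0 + 16.971*I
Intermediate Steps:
D(u) = u*(6 + sqrt(2)*sqrt(u)) (D(u) = (6 + sqrt(u + u))*u = (6 + sqrt(2*u))*u = (6 + sqrt(2)*sqrt(u))*u = u*(6 + sqrt(2)*sqrt(u)))
D(-1)**2 = (-(6 + sqrt(2)*sqrt(-1)))**2 = (-(6 + sqrt(2)*I))**2 = (-(6 + I*sqrt(2)))**2 = (-6 - I*sqrt(2))**2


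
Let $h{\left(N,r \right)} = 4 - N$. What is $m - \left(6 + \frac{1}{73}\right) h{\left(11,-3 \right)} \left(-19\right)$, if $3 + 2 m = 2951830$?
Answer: $\frac{215366597}{146} \approx 1.4751 \cdot 10^{6}$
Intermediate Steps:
$m = \frac{2951827}{2}$ ($m = - \frac{3}{2} + \frac{1}{2} \cdot 2951830 = - \frac{3}{2} + 1475915 = \frac{2951827}{2} \approx 1.4759 \cdot 10^{6}$)
$m - \left(6 + \frac{1}{73}\right) h{\left(11,-3 \right)} \left(-19\right) = \frac{2951827}{2} - \left(6 + \frac{1}{73}\right) \left(4 - 11\right) \left(-19\right) = \frac{2951827}{2} - \frac{439}{73} \left(-7\right) \left(-19\right) = \frac{2951827}{2} - \left(- \frac{3073}{73}\right) \left(-19\right) = \frac{2951827}{2} - \frac{58387}{73} = \frac{215366597}{146}$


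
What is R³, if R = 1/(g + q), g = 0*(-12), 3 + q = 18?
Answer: 1/3375 ≈ 0.00029630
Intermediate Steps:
q = 15 (q = -3 + 18 = 15)
g = 0
R = 1/15 (R = 1/(0 + 15) = 1/15 ≈ 0.066667)
R³ = (1/15)³ = 1/3375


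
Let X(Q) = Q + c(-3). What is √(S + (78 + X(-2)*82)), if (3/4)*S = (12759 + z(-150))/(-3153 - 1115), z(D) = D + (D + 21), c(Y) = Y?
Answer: 2*I*√95604267/1067 ≈ 18.328*I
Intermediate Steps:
z(D) = 21 + 2*D (z(D) = D + (21 + D) = 21 + 2*D)
S = -4160/1067 (S = 4*((12759 + (21 + 2*(-150)))/(-3153 - 1115))/3 = 4*((12759 + (21 - 300))/(-4268))/3 = 4*((12759 - 279)*(-1/4268))/3 = 4*(12480*(-1/4268))/3 = (4/3)*(-3120/1067) = -4160/1067 ≈ -3.8988)
X(Q) = -3 + Q (X(Q) = Q - 3 = -3 + Q)
√(S + (78 + X(-2)*82)) = √(-4160/1067 + (78 + (-3 - 2)*82)) = √(-4160/1067 + (78 - 5*82)) = √(-4160/1067 + (78 - 410)) = √(-4160/1067 - 332) = √(-358404/1067) = 2*I*√95604267/1067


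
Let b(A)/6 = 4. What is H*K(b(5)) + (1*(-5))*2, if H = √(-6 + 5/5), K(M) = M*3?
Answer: -10 + 72*I*√5 ≈ -10.0 + 161.0*I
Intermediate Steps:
b(A) = 24 (b(A) = 6*4 = 24)
K(M) = 3*M
H = I*√5 (H = √(-6 + 5*(⅕)) = √(-6 + 1) = √(-5) = I*√5 ≈ 2.2361*I)
H*K(b(5)) + (1*(-5))*2 = (I*√5)*(3*24) + (1*(-5))*2 = (I*√5)*72 - 5*2 = 72*I*√5 - 10 = -10 + 72*I*√5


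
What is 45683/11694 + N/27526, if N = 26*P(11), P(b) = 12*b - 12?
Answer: 646977769/160944522 ≈ 4.0199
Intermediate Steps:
P(b) = -12 + 12*b
N = 3120 (N = 26*(-12 + 12*11) = 26*(-12 + 132) = 26*120 = 3120)
45683/11694 + N/27526 = 45683/11694 + 3120/27526 = 45683*(1/11694) + 3120*(1/27526) = 45683/11694 + 1560/13763 = 646977769/160944522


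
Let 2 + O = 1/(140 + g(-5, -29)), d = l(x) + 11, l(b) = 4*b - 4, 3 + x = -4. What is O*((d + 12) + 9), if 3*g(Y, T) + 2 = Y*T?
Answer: 0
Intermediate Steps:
x = -7 (x = -3 - 4 = -7)
l(b) = -4 + 4*b
d = -21 (d = (-4 + 4*(-7)) + 11 = (-4 - 28) + 11 = -32 + 11 = -21)
g(Y, T) = -⅔ + T*Y/3 (g(Y, T) = -⅔ + (Y*T)/3 = -⅔ + (T*Y)/3 = -⅔ + T*Y/3)
O = -1123/563 (O = -2 + 1/(140 + (-⅔ + (⅓)*(-29)*(-5))) = -2 + 1/(140 + (-⅔ + 145/3)) = -2 + 1/(140 + 143/3) = -2 + 1/(563/3) = -2 + 3/563 = -1123/563 ≈ -1.9947)
O*((d + 12) + 9) = -1123*((-21 + 12) + 9)/563 = -1123*(-9 + 9)/563 = -1123/563*0 = 0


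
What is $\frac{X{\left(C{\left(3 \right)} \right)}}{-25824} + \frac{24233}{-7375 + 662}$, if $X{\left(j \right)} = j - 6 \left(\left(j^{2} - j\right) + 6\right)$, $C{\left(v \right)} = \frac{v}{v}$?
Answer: $- \frac{625558037}{173356512} \approx -3.6085$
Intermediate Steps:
$C{\left(v \right)} = 1$
$X{\left(j \right)} = -36 - 6 j^{2} + 7 j$ ($X{\left(j \right)} = j - 6 \left(6 + j^{2} - j\right) = j - \left(36 - 6 j + 6 j^{2}\right) = -36 - 6 j^{2} + 7 j$)
$\frac{X{\left(C{\left(3 \right)} \right)}}{-25824} + \frac{24233}{-7375 + 662} = \frac{-36 - 6 \cdot 1^{2} + 7 \cdot 1}{-25824} + \frac{24233}{-7375 + 662} = \left(-36 - 6 + 7\right) \left(- \frac{1}{25824}\right) + \frac{24233}{-6713} = \left(-36 - 6 + 7\right) \left(- \frac{1}{25824}\right) + 24233 \left(- \frac{1}{6713}\right) = \left(-35\right) \left(- \frac{1}{25824}\right) - \frac{24233}{6713} = \frac{35}{25824} - \frac{24233}{6713} = - \frac{625558037}{173356512}$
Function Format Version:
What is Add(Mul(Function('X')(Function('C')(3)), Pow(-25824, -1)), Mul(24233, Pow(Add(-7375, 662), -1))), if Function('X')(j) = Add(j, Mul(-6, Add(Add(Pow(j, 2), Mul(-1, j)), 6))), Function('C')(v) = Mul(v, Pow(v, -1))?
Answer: Rational(-625558037, 173356512) ≈ -3.6085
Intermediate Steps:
Function('C')(v) = 1
Function('X')(j) = Add(-36, Mul(-6, Pow(j, 2)), Mul(7, j)) (Function('X')(j) = Add(j, Mul(-6, Add(6, Pow(j, 2), Mul(-1, j)))) = Add(j, Add(-36, Mul(-6, Pow(j, 2)), Mul(6, j))) = Add(-36, Mul(-6, Pow(j, 2)), Mul(7, j)))
Add(Mul(Function('X')(Function('C')(3)), Pow(-25824, -1)), Mul(24233, Pow(Add(-7375, 662), -1))) = Add(Mul(Add(-36, Mul(-6, Pow(1, 2)), Mul(7, 1)), Pow(-25824, -1)), Mul(24233, Pow(Add(-7375, 662), -1))) = Add(Mul(Add(-36, Mul(-6, 1), 7), Rational(-1, 25824)), Mul(24233, Pow(-6713, -1))) = Add(Mul(Add(-36, -6, 7), Rational(-1, 25824)), Mul(24233, Rational(-1, 6713))) = Add(Mul(-35, Rational(-1, 25824)), Rational(-24233, 6713)) = Add(Rational(35, 25824), Rational(-24233, 6713)) = Rational(-625558037, 173356512)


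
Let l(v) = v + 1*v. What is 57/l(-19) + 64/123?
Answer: -241/246 ≈ -0.97967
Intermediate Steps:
l(v) = 2*v (l(v) = v + v = 2*v)
57/l(-19) + 64/123 = 57/((2*(-19))) + 64/123 = 57/(-38) + 64*(1/123) = 57*(-1/38) + 64/123 = -3/2 + 64/123 = -241/246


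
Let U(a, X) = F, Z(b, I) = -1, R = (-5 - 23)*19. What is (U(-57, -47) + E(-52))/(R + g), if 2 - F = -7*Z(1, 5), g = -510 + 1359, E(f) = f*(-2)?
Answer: 99/317 ≈ 0.31230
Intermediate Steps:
R = -532 (R = -28*19 = -532)
E(f) = -2*f
g = 849
F = -5 (F = 2 - (-7)*(-1) = 2 - 1*7 = 2 - 7 = -5)
U(a, X) = -5
(U(-57, -47) + E(-52))/(R + g) = (-5 - 2*(-52))/(-532 + 849) = (-5 + 104)/317 = 99*(1/317) = 99/317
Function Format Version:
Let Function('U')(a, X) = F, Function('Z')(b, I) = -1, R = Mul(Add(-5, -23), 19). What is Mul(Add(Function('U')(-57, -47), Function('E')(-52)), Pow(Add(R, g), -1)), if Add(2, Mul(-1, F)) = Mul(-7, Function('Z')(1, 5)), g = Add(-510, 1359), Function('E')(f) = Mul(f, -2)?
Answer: Rational(99, 317) ≈ 0.31230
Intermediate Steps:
R = -532 (R = Mul(-28, 19) = -532)
Function('E')(f) = Mul(-2, f)
g = 849
F = -5 (F = Add(2, Mul(-1, Mul(-7, -1))) = Add(2, Mul(-1, 7)) = Add(2, -7) = -5)
Function('U')(a, X) = -5
Mul(Add(Function('U')(-57, -47), Function('E')(-52)), Pow(Add(R, g), -1)) = Mul(Add(-5, Mul(-2, -52)), Pow(Add(-532, 849), -1)) = Mul(Add(-5, 104), Pow(317, -1)) = Mul(99, Rational(1, 317)) = Rational(99, 317)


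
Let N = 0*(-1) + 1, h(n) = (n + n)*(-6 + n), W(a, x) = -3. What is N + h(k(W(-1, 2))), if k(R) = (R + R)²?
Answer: 2161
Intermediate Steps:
k(R) = 4*R² (k(R) = (2*R)² = 4*R²)
h(n) = 2*n*(-6 + n) (h(n) = (2*n)*(-6 + n) = 2*n*(-6 + n))
N = 1 (N = 0 + 1 = 1)
N + h(k(W(-1, 2))) = 1 + 2*(4*(-3)²)*(-6 + 4*(-3)²) = 1 + 2*(4*9)*(-6 + 4*9) = 1 + 2*36*(-6 + 36) = 1 + 2*36*30 = 1 + 2160 = 2161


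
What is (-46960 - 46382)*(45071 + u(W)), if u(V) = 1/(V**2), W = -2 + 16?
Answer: -412287740307/98 ≈ -4.2070e+9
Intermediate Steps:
W = 14
u(V) = V**(-2)
(-46960 - 46382)*(45071 + u(W)) = (-46960 - 46382)*(45071 + 14**(-2)) = -93342*(45071 + 1/196) = -93342*8833917/196 = -412287740307/98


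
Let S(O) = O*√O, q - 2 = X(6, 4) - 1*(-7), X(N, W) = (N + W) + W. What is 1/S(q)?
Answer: √23/529 ≈ 0.0090658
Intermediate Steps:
X(N, W) = N + 2*W
q = 23 (q = 2 + ((6 + 2*4) - 1*(-7)) = 2 + ((6 + 8) + 7) = 2 + (14 + 7) = 2 + 21 = 23)
S(O) = O^(3/2)
1/S(q) = 1/(23^(3/2)) = 1/(23*√23) = √23/529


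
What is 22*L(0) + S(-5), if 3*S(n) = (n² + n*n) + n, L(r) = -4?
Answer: -73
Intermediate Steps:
S(n) = n/3 + 2*n²/3 (S(n) = ((n² + n*n) + n)/3 = ((n² + n²) + n)/3 = (2*n² + n)/3 = (n + 2*n²)/3 = n/3 + 2*n²/3)
22*L(0) + S(-5) = 22*(-4) + (⅓)*(-5)*(1 + 2*(-5)) = -88 + (⅓)*(-5)*(1 - 10) = -88 + (⅓)*(-5)*(-9) = -88 + 15 = -73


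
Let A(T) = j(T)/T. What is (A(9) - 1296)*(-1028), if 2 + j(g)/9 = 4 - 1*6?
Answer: 1336400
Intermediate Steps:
j(g) = -36 (j(g) = -18 + 9*(4 - 1*6) = -18 + 9*(4 - 6) = -18 + 9*(-2) = -18 - 18 = -36)
A(T) = -36/T
(A(9) - 1296)*(-1028) = (-36/9 - 1296)*(-1028) = (-36*⅑ - 1296)*(-1028) = (-4 - 1296)*(-1028) = -1300*(-1028) = 1336400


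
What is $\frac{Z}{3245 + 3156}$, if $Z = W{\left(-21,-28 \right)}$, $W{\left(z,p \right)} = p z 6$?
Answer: $\frac{3528}{6401} \approx 0.55116$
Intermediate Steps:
$W{\left(z,p \right)} = 6 p z$
$Z = 3528$ ($Z = 6 \left(-28\right) \left(-21\right) = 3528$)
$\frac{Z}{3245 + 3156} = \frac{3528}{3245 + 3156} = \frac{3528}{6401}$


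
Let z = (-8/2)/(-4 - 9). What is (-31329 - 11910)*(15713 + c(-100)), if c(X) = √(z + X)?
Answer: -679414407 - 1556604*I*√13/13 ≈ -6.7941e+8 - 4.3172e+5*I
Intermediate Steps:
z = 4/13 (z = -8*½/(-13) = -4*(-1/13) = 4/13 ≈ 0.30769)
c(X) = √(4/13 + X)
(-31329 - 11910)*(15713 + c(-100)) = (-31329 - 11910)*(15713 + √(52 + 169*(-100))/13) = -43239*(15713 + √(52 - 16900)/13) = -43239*(15713 + √(-16848)/13) = -43239*(15713 + (36*I*√13)/13) = -43239*(15713 + 36*I*√13/13) = -679414407 - 1556604*I*√13/13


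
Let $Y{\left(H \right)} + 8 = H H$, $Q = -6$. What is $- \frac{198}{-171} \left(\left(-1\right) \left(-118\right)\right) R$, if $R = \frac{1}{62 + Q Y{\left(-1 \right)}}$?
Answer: $\frac{649}{494} \approx 1.3138$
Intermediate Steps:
$Y{\left(H \right)} = -8 + H^{2}$ ($Y{\left(H \right)} = -8 + H H = -8 + H^{2}$)
$R = \frac{1}{104}$ ($R = \frac{1}{62 - 6 \left(-8 + \left(-1\right)^{2}\right)} = \frac{1}{62 - 6 \left(-8 + 1\right)} = \frac{1}{62 - -42} = \frac{1}{62 + 42} = \frac{1}{104} \approx 0.0096154$)
$- \frac{198}{-171} \left(\left(-1\right) \left(-118\right)\right) R = - \frac{198}{-171} \left(\left(-1\right) \left(-118\right)\right) \frac{1}{104} = \left(-198\right) \left(- \frac{1}{171}\right) 118 \cdot \frac{1}{104} = \frac{22}{19} \cdot 118 \cdot \frac{1}{104} = \frac{2596}{19} \cdot \frac{1}{104} = \frac{649}{494}$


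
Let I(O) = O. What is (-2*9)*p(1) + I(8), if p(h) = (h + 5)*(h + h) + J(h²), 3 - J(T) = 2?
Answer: -226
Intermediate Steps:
J(T) = 1 (J(T) = 3 - 1*2 = 3 - 2 = 1)
p(h) = 1 + 2*h*(5 + h) (p(h) = (h + 5)*(h + h) + 1 = (5 + h)*(2*h) + 1 = 2*h*(5 + h) + 1 = 1 + 2*h*(5 + h))
(-2*9)*p(1) + I(8) = (-2*9)*(1 + 2*1² + 10*1) + 8 = -18*(1 + 2*1 + 10) + 8 = -18*(1 + 2 + 10) + 8 = -18*13 + 8 = -234 + 8 = -226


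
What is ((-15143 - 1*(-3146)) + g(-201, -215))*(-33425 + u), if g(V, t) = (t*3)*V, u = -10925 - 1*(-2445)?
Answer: -4930039440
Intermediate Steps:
u = -8480 (u = -10925 + 2445 = -8480)
g(V, t) = 3*V*t (g(V, t) = (3*t)*V = 3*V*t)
((-15143 - 1*(-3146)) + g(-201, -215))*(-33425 + u) = ((-15143 - 1*(-3146)) + 3*(-201)*(-215))*(-33425 - 8480) = ((-15143 + 3146) + 129645)*(-41905) = (-11997 + 129645)*(-41905) = 117648*(-41905) = -4930039440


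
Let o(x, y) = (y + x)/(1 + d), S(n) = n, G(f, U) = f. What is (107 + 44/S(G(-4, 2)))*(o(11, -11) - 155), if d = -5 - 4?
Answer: -14880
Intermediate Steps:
d = -9
o(x, y) = -x/8 - y/8 (o(x, y) = (y + x)/(1 - 9) = (x + y)/(-8) = (x + y)*(-⅛) = -x/8 - y/8)
(107 + 44/S(G(-4, 2)))*(o(11, -11) - 155) = (107 + 44/(-4))*((-⅛*11 - ⅛*(-11)) - 155) = (107 + 44*(-¼))*((-11/8 + 11/8) - 155) = (107 - 11)*(0 - 155) = 96*(-155) = -14880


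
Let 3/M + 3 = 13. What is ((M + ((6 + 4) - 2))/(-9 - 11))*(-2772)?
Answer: 57519/50 ≈ 1150.4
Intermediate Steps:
M = 3/10 (M = 3/(-3 + 13) = 3/10 ≈ 0.30000)
((M + ((6 + 4) - 2))/(-9 - 11))*(-2772) = ((3/10 + ((6 + 4) - 2))/(-9 - 11))*(-2772) = ((3/10 + (10 - 2))/(-20))*(-2772) = ((3/10 + 8)*(-1/20))*(-2772) = ((83/10)*(-1/20))*(-2772) = -83/200*(-2772) = 57519/50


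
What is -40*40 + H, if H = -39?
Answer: -1639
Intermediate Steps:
-40*40 + H = -40*40 - 39 = -1600 - 39 = -1639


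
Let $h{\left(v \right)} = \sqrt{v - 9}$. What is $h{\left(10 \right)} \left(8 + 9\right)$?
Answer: $17$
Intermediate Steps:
$h{\left(v \right)} = \sqrt{-9 + v}$
$h{\left(10 \right)} \left(8 + 9\right) = \sqrt{-9 + 10} \left(8 + 9\right) = \sqrt{1} \cdot 17 = 1 \cdot 17 = 17$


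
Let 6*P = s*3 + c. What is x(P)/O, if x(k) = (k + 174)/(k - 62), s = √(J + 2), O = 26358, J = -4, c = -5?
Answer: (-1039*I + 3*√2)/(26358*(3*√2 + 377*I)) ≈ -0.00010454 - 1.6034e-6*I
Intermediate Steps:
s = I*√2 (s = √(-4 + 2) = √(-2) = I*√2 ≈ 1.4142*I)
P = -⅚ + I*√2/2 (P = ((I*√2)*3 - 5)/6 = (3*I*√2 - 5)/6 = (-5 + 3*I*√2)/6 = -⅚ + I*√2/2 ≈ -0.83333 + 0.70711*I)
x(k) = (174 + k)/(-62 + k)
x(P)/O = ((174 + (-⅚ + I*√2/2))/(-62 + (-⅚ + I*√2/2)))/26358 = ((1039/6 + I*√2/2)/(-377/6 + I*√2/2))*(1/26358) = (1039/6 + I*√2/2)/(26358*(-377/6 + I*√2/2))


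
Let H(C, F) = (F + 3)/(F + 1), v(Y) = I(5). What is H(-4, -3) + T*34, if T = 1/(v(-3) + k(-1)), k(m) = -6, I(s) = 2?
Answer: -17/2 ≈ -8.5000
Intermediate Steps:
v(Y) = 2
H(C, F) = (3 + F)/(1 + F)
T = -¼ (T = 1/(2 - 6) = 1/(-4) = -¼ ≈ -0.25000)
H(-4, -3) + T*34 = (3 - 3)/(1 - 3) - ¼*34 = 0/(-2) - 17/2 = -½*0 - 17/2 = 0 - 17/2 = -17/2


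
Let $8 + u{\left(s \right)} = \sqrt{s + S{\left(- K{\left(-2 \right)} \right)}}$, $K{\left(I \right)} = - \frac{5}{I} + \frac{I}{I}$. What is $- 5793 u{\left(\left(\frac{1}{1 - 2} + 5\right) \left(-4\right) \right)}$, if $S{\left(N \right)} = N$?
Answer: $46344 - \frac{5793 i \sqrt{78}}{2} \approx 46344.0 - 25581.0 i$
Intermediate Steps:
$K{\left(I \right)} = 1 - \frac{5}{I}$ ($K{\left(I \right)} = - \frac{5}{I} + 1 = 1 - \frac{5}{I}$)
$u{\left(s \right)} = -8 + \sqrt{- \frac{7}{2} + s}$ ($u{\left(s \right)} = -8 + \sqrt{s - \frac{-5 - 2}{-2}} = -8 + \sqrt{s - \left(- \frac{1}{2}\right) \left(-7\right)} = -8 + \sqrt{s - \frac{7}{2}} = -8 + \sqrt{- \frac{7}{2} + s}$)
$- 5793 u{\left(\left(\frac{1}{1 - 2} + 5\right) \left(-4\right) \right)} = - 5793 \left(-8 + \frac{\sqrt{-14 + 4 \left(\frac{1}{1 - 2} + 5\right) \left(-4\right)}}{2}\right) = - 5793 \left(-8 + \frac{\sqrt{-14 + 4 \left(\frac{1}{-1} + 5\right) \left(-4\right)}}{2}\right) = - 5793 \left(-8 + \frac{\sqrt{-14 + 4 \left(-1 + 5\right) \left(-4\right)}}{2}\right) = - 5793 \left(-8 + \frac{\sqrt{-14 + 4 \cdot 4 \left(-4\right)}}{2}\right) = - 5793 \left(-8 + \frac{\sqrt{-14 + 4 \left(-16\right)}}{2}\right) = - 5793 \left(-8 + \frac{\sqrt{-14 - 64}}{2}\right) = - 5793 \left(-8 + \frac{\sqrt{-78}}{2}\right) = - 5793 \left(-8 + \frac{i \sqrt{78}}{2}\right) = 46344 - \frac{5793 i \sqrt{78}}{2}$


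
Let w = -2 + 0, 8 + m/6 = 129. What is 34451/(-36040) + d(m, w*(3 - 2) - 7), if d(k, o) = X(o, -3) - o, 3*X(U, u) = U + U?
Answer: 73669/36040 ≈ 2.0441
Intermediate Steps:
m = 726 (m = -48 + 6*129 = -48 + 774 = 726)
w = -2
X(U, u) = 2*U/3 (X(U, u) = (U + U)/3 = (2*U)/3 = 2*U/3)
d(k, o) = -o/3 (d(k, o) = 2*o/3 - o = -o/3)
34451/(-36040) + d(m, w*(3 - 2) - 7) = 34451/(-36040) - (-2*(3 - 2) - 7)/3 = 34451*(-1/36040) - (-2*1 - 7)/3 = -34451/36040 - (-2 - 7)/3 = -34451/36040 - ⅓*(-9) = -34451/36040 + 3 = 73669/36040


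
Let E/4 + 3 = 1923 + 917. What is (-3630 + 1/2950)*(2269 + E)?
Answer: -145817630883/2950 ≈ -4.9430e+7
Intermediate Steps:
E = 11348 (E = -12 + 4*(1923 + 917) = -12 + 4*2840 = -12 + 11360 = 11348)
(-3630 + 1/2950)*(2269 + E) = (-3630 + 1/2950)*(2269 + 11348) = (-3630 + 1/2950)*13617 = -10708499/2950*13617 = -145817630883/2950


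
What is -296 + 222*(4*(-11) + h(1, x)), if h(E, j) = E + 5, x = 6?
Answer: -8732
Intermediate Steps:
h(E, j) = 5 + E
-296 + 222*(4*(-11) + h(1, x)) = -296 + 222*(4*(-11) + (5 + 1)) = -296 + 222*(-44 + 6) = -296 + 222*(-38) = -296 - 8436 = -8732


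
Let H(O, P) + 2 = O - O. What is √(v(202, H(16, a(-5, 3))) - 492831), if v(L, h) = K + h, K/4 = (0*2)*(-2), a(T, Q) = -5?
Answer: 11*I*√4073 ≈ 702.02*I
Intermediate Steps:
K = 0 (K = 4*((0*2)*(-2)) = 4*(0*(-2)) = 4*0 = 0)
H(O, P) = -2 (H(O, P) = -2 + (O - O) = -2 + 0 = -2)
v(L, h) = h (v(L, h) = 0 + h = h)
√(v(202, H(16, a(-5, 3))) - 492831) = √(-2 - 492831) = √(-492833) = 11*I*√4073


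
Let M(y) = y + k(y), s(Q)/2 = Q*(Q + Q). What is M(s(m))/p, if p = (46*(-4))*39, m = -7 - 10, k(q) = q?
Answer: -289/897 ≈ -0.32219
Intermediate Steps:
m = -17
s(Q) = 4*Q² (s(Q) = 2*(Q*(Q + Q)) = 2*(Q*(2*Q)) = 2*(2*Q²) = 4*Q²)
M(y) = 2*y (M(y) = y + y = 2*y)
p = -7176 (p = -184*39 = -7176)
M(s(m))/p = (2*(4*(-17)²))/(-7176) = (2*(4*289))*(-1/7176) = (2*1156)*(-1/7176) = 2312*(-1/7176) = -289/897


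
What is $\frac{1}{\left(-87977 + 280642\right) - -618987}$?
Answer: $\frac{1}{811652} \approx 1.2321 \cdot 10^{-6}$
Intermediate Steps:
$\frac{1}{\left(-87977 + 280642\right) - -618987} = \frac{1}{192665 + 618987} = \frac{1}{811652}$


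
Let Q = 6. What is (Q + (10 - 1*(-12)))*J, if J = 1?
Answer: 28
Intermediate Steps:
(Q + (10 - 1*(-12)))*J = (6 + (10 - 1*(-12)))*1 = (6 + (10 + 12))*1 = (6 + 22)*1 = 28*1 = 28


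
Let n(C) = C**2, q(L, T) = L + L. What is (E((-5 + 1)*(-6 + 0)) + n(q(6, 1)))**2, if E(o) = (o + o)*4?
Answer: 112896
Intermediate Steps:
E(o) = 8*o (E(o) = (2*o)*4 = 8*o)
q(L, T) = 2*L
(E((-5 + 1)*(-6 + 0)) + n(q(6, 1)))**2 = (8*((-5 + 1)*(-6 + 0)) + (2*6)**2)**2 = (8*(-4*(-6)) + 12**2)**2 = (8*24 + 144)**2 = (192 + 144)**2 = 336**2 = 112896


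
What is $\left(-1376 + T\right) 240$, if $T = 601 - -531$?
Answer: $-58560$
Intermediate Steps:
$T = 1132$ ($T = 601 + 531 = 1132$)
$\left(-1376 + T\right) 240 = \left(-1376 + 1132\right) 240 = \left(-244\right) 240 = -58560$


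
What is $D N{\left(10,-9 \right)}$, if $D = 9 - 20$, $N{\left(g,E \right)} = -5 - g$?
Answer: $165$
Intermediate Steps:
$D = -11$ ($D = 9 - 20 = -11$)
$D N{\left(10,-9 \right)} = - 11 \left(-5 - 10\right) = \left(-11\right) \left(-15\right) = 165$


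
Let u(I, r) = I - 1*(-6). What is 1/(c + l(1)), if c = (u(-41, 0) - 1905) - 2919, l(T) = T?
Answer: -1/4858 ≈ -0.00020585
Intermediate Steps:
u(I, r) = 6 + I (u(I, r) = I + 6 = 6 + I)
c = -4859 (c = ((6 - 41) - 1905) - 2919 = (-35 - 1905) - 2919 = -1940 - 2919 = -4859)
1/(c + l(1)) = 1/(-4859 + 1) = 1/(-4858) = -1/4858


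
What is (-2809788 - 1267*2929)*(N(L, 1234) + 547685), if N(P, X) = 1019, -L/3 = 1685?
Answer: -3578006053024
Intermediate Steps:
L = -5055 (L = -3*1685 = -5055)
(-2809788 - 1267*2929)*(N(L, 1234) + 547685) = (-2809788 - 1267*2929)*(1019 + 547685) = (-2809788 - 3711043)*548704 = -6520831*548704 = -3578006053024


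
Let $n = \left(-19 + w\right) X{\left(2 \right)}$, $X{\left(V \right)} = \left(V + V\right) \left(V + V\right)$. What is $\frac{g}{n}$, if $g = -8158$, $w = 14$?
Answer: $\frac{4079}{40} \approx 101.97$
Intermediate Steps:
$X{\left(V \right)} = 4 V^{2}$ ($X{\left(V \right)} = 2 V 2 V = 4 V^{2}$)
$n = -80$ ($n = \left(-19 + 14\right) 4 \cdot 2^{2} = - 5 \cdot 4 \cdot 4 = \left(-5\right) 16 = -80$)
$\frac{g}{n} = - \frac{8158}{-80} = \left(-8158\right) \left(- \frac{1}{80}\right) = \frac{4079}{40}$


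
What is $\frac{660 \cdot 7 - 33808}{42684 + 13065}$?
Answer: $- \frac{29188}{55749} \approx -0.52356$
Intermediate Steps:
$\frac{660 \cdot 7 - 33808}{42684 + 13065} = \frac{4620 - 33808}{55749} = \left(-29188\right) \frac{1}{55749} = - \frac{29188}{55749}$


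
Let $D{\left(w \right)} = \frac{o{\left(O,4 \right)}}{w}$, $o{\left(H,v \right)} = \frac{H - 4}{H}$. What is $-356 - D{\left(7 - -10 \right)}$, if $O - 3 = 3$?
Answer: $- \frac{18157}{51} \approx -356.02$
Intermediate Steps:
$O = 6$ ($O = 3 + 3 = 6$)
$o{\left(H,v \right)} = \frac{-4 + H}{H}$
$D{\left(w \right)} = \frac{1}{3 w}$ ($D{\left(w \right)} = \frac{\frac{1}{6} \left(-4 + 6\right)}{w} = \frac{\frac{1}{6} \cdot 2}{w} = \frac{1}{3 w}$)
$-356 - D{\left(7 - -10 \right)} = -356 - \frac{1}{3 \left(7 - -10\right)} = -356 - \frac{1}{3 \left(7 + 10\right)} = -356 - \frac{1}{3 \cdot 17} = -356 - \frac{1}{3} \cdot \frac{1}{17} = -356 - \frac{1}{51} = - \frac{18157}{51}$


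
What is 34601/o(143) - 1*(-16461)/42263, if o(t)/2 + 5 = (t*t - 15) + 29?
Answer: 2135860339/1729232908 ≈ 1.2351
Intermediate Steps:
o(t) = 18 + 2*t**2 (o(t) = -10 + 2*((t*t - 15) + 29) = -10 + 2*((t**2 - 15) + 29) = -10 + 2*((-15 + t**2) + 29) = -10 + 2*(14 + t**2) = -10 + (28 + 2*t**2) = 18 + 2*t**2)
34601/o(143) - 1*(-16461)/42263 = 34601/(18 + 2*143**2) - 1*(-16461)/42263 = 34601/(18 + 2*20449) + 16461*(1/42263) = 34601/(18 + 40898) + 16461/42263 = 34601/40916 + 16461/42263 = 2135860339/1729232908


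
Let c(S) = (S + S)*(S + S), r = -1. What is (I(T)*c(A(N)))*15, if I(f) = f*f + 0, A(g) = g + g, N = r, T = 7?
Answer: 11760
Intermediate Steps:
N = -1
A(g) = 2*g
c(S) = 4*S² (c(S) = (2*S)*(2*S) = 4*S²)
I(f) = f² (I(f) = f² + 0 = f²)
(I(T)*c(A(N)))*15 = (7²*(4*(2*(-1))²))*15 = (49*(4*(-2)²))*15 = (49*(4*4))*15 = (49*16)*15 = 784*15 = 11760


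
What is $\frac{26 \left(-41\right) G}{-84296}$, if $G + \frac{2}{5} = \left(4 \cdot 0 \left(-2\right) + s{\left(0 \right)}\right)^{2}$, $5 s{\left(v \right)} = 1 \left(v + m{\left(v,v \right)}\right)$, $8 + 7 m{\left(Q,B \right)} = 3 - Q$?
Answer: $- \frac{1209}{251860} \approx -0.0048003$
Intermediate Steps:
$m{\left(Q,B \right)} = - \frac{5}{7} - \frac{Q}{7}$ ($m{\left(Q,B \right)} = - \frac{8}{7} + \frac{3 - Q}{7} = - \frac{8}{7} - \left(- \frac{3}{7} + \frac{Q}{7}\right) = - \frac{5}{7} - \frac{Q}{7}$)
$s{\left(v \right)} = - \frac{1}{7} + \frac{6 v}{35}$ ($s{\left(v \right)} = \frac{1 \left(v - \left(\frac{5}{7} + \frac{v}{7}\right)\right)}{5} = \frac{1 \left(- \frac{5}{7} + \frac{6 v}{7}\right)}{5} = \frac{- \frac{5}{7} + \frac{6 v}{7}}{5} = - \frac{1}{7} + \frac{6 v}{35}$)
$G = - \frac{93}{245}$ ($G = - \frac{2}{5} + \left(4 \cdot 0 \left(-2\right) + \left(- \frac{1}{7} + \frac{6}{35} \cdot 0\right)\right)^{2} = - \frac{2}{5} + \left(0 \left(-2\right) + \left(- \frac{1}{7} + 0\right)\right)^{2} = - \frac{2}{5} + \left(0 - \frac{1}{7}\right)^{2} = - \frac{2}{5} + \left(- \frac{1}{7}\right)^{2} = - \frac{2}{5} + \frac{1}{49} = - \frac{93}{245} \approx -0.37959$)
$\frac{26 \left(-41\right) G}{-84296} = \frac{26 \left(-41\right) \left(- \frac{93}{245}\right)}{-84296} = \left(-1066\right) \left(- \frac{93}{245}\right) \left(- \frac{1}{84296}\right) = \frac{99138}{245} \left(- \frac{1}{84296}\right) = - \frac{1209}{251860}$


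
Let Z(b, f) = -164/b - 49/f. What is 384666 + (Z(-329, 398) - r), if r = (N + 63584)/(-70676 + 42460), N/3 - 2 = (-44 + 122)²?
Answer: 355305495964033/923664868 ≈ 3.8467e+5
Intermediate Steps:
N = 18258 (N = 6 + 3*(-44 + 122)² = 6 + 3*78² = 6 + 3*6084 = 6 + 18252 = 18258)
r = -40921/14108 (r = (18258 + 63584)/(-70676 + 42460) = 81842/(-28216) = 81842*(-1/28216) = -40921/14108 ≈ -2.9006)
384666 + (Z(-329, 398) - r) = 384666 + ((-164/(-329) - 49/398) - 1*(-40921/14108)) = 384666 + ((-164*(-1/329) - 49*1/398) + 40921/14108) = 384666 + ((164/329 - 49/398) + 40921/14108) = 384666 + (49151/130942 + 40921/14108) = 384666 + 3025849945/923664868 = 355305495964033/923664868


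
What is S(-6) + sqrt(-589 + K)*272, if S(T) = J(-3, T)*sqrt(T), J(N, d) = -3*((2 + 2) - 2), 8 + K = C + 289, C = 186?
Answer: I*(-6*sqrt(6) + 272*sqrt(122)) ≈ 2989.6*I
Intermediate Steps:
K = 467 (K = -8 + (186 + 289) = -8 + 475 = 467)
J(N, d) = -6 (J(N, d) = -3*(4 - 2) = -3*2 = -6)
S(T) = -6*sqrt(T)
S(-6) + sqrt(-589 + K)*272 = -6*I*sqrt(6) + sqrt(-589 + 467)*272 = -6*I*sqrt(6) + sqrt(-122)*272 = -6*I*sqrt(6) + (I*sqrt(122))*272 = -6*I*sqrt(6) + 272*I*sqrt(122)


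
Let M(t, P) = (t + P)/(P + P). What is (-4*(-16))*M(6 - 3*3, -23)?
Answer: 832/23 ≈ 36.174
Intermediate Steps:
M(t, P) = (P + t)/(2*P) (M(t, P) = (P + t)/((2*P)) = (P + t)*(1/(2*P)) = (P + t)/(2*P))
(-4*(-16))*M(6 - 3*3, -23) = (-4*(-16))*((1/2)*(-23 + (6 - 3*3))/(-23)) = 64*((1/2)*(-1/23)*(-23 + (6 - 9))) = 64*((1/2)*(-1/23)*(-23 - 3)) = 64*((1/2)*(-1/23)*(-26)) = 64*(13/23) = 832/23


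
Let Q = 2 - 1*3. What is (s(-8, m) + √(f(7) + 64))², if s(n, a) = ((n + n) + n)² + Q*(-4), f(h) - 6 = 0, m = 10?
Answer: (580 + √70)² ≈ 3.4618e+5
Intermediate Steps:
f(h) = 6 (f(h) = 6 + 0 = 6)
Q = -1 (Q = 2 - 3 = -1)
s(n, a) = 4 + 9*n² (s(n, a) = ((n + n) + n)² - 1*(-4) = (2*n + n)² + 4 = (3*n)² + 4 = 9*n² + 4 = 4 + 9*n²)
(s(-8, m) + √(f(7) + 64))² = ((4 + 9*(-8)²) + √(6 + 64))² = ((4 + 9*64) + √70)² = ((4 + 576) + √70)² = (580 + √70)²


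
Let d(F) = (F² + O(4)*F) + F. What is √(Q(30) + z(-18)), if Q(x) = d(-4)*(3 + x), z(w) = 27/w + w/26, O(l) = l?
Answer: I*√90714/26 ≈ 11.584*I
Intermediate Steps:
d(F) = F² + 5*F (d(F) = (F² + 4*F) + F = F² + 5*F)
z(w) = 27/w + w/26 (z(w) = 27/w + w*(1/26) = 27/w + w/26)
Q(x) = -12 - 4*x (Q(x) = (-4*(5 - 4))*(3 + x) = (-4*1)*(3 + x) = -4*(3 + x) = -12 - 4*x)
√(Q(30) + z(-18)) = √((-12 - 4*30) + (27/(-18) + (1/26)*(-18))) = √((-12 - 120) + (27*(-1/18) - 9/13)) = √(-132 + (-3/2 - 9/13)) = √(-132 - 57/26) = √(-3489/26) = I*√90714/26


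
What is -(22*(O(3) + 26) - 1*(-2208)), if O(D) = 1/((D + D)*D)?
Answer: -25031/9 ≈ -2781.2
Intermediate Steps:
O(D) = 1/(2*D²) (O(D) = 1/(((2*D))*D) = (1/(2*D))/D = 1/(2*D²))
-(22*(O(3) + 26) - 1*(-2208)) = -(22*((½)/3² + 26) - 1*(-2208)) = -(22*((½)*(⅑) + 26) + 2208) = -(22*(1/18 + 26) + 2208) = -(22*(469/18) + 2208) = -(5159/9 + 2208) = -1*25031/9 = -25031/9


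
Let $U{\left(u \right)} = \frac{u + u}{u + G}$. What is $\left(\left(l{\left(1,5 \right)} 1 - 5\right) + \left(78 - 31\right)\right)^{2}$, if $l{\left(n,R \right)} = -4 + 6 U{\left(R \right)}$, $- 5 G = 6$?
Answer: $\frac{1044484}{361} \approx 2893.3$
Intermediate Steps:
$G = - \frac{6}{5}$ ($G = \left(- \frac{1}{5}\right) 6 = - \frac{6}{5} \approx -1.2$)
$U{\left(u \right)} = \frac{2 u}{- \frac{6}{5} + u}$ ($U{\left(u \right)} = \frac{u + u}{u - \frac{6}{5}} = \frac{2 u}{- \frac{6}{5} + u}$)
$l{\left(n,R \right)} = -4 + \frac{60 R}{-6 + 5 R}$ ($l{\left(n,R \right)} = -4 + 6 \frac{10 R}{-6 + 5 R} = -4 + \frac{60 R}{-6 + 5 R}$)
$\left(\left(l{\left(1,5 \right)} 1 - 5\right) + \left(78 - 31\right)\right)^{2} = \left(\left(\frac{8 \left(3 + 5 \cdot 5\right)}{-6 + 5 \cdot 5} \cdot 1 - 5\right) + \left(78 - 31\right)\right)^{2} = \left(\left(\frac{8 \left(3 + 25\right)}{-6 + 25} \cdot 1 - 5\right) + 47\right)^{2} = \left(\left(8 \cdot \frac{1}{19} \cdot 28 \cdot 1 - 5\right) + 47\right)^{2} = \left(\left(\frac{224}{19} \cdot 1 - 5\right) + 47\right)^{2} = \left(\left(\frac{224}{19} - 5\right) + 47\right)^{2} = \left(\frac{129}{19} + 47\right)^{2} = \left(\frac{1022}{19}\right)^{2} = \frac{1044484}{361}$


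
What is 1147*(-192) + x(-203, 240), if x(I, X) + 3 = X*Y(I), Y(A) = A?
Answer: -268947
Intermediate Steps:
x(I, X) = -3 + I*X (x(I, X) = -3 + X*I = -3 + I*X)
1147*(-192) + x(-203, 240) = 1147*(-192) + (-3 - 203*240) = -220224 + (-3 - 48720) = -220224 - 48723 = -268947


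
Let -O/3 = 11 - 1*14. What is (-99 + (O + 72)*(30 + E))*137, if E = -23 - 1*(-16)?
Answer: 241668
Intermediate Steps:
O = 9 (O = -3*(11 - 1*14) = -3*(11 - 14) = -3*(-3) = 9)
E = -7 (E = -23 + 16 = -7)
(-99 + (O + 72)*(30 + E))*137 = (-99 + (9 + 72)*(30 - 7))*137 = (-99 + 81*23)*137 = (-99 + 1863)*137 = 1764*137 = 241668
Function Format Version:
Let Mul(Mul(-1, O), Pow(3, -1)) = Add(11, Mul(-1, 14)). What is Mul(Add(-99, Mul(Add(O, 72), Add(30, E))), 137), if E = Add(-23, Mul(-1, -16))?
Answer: 241668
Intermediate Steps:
O = 9 (O = Mul(-3, Add(11, Mul(-1, 14))) = Mul(-3, Add(11, -14)) = Mul(-3, -3) = 9)
E = -7 (E = Add(-23, 16) = -7)
Mul(Add(-99, Mul(Add(O, 72), Add(30, E))), 137) = Mul(Add(-99, Mul(Add(9, 72), Add(30, -7))), 137) = Mul(Add(-99, Mul(81, 23)), 137) = Mul(Add(-99, 1863), 137) = Mul(1764, 137) = 241668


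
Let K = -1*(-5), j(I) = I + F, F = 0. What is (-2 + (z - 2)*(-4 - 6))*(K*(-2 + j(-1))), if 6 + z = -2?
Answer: -1470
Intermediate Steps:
z = -8 (z = -6 - 2 = -8)
j(I) = I (j(I) = I + 0 = I)
K = 5
(-2 + (z - 2)*(-4 - 6))*(K*(-2 + j(-1))) = (-2 + (-8 - 2)*(-4 - 6))*(5*(-2 - 1)) = (-2 - 10*(-10))*(5*(-3)) = (-2 + 100)*(-15) = 98*(-15) = -1470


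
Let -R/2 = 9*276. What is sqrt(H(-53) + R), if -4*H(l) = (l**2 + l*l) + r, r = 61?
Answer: 3*I*sqrt(2839)/2 ≈ 79.923*I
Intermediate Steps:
R = -4968 (R = -18*276 = -2*2484 = -4968)
H(l) = -61/4 - l**2/2 (H(l) = -((l**2 + l*l) + 61)/4 = -((l**2 + l**2) + 61)/4 = -(2*l**2 + 61)/4 = -(61 + 2*l**2)/4 = -61/4 - l**2/2)
sqrt(H(-53) + R) = sqrt((-61/4 - 1/2*(-53)**2) - 4968) = sqrt((-61/4 - 1/2*2809) - 4968) = sqrt((-61/4 - 2809/2) - 4968) = sqrt(-5679/4 - 4968) = sqrt(-25551/4) = 3*I*sqrt(2839)/2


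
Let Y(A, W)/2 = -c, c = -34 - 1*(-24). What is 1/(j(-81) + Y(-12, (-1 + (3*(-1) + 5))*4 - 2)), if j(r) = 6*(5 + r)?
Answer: -1/436 ≈ -0.0022936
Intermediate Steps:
j(r) = 30 + 6*r
c = -10 (c = -34 + 24 = -10)
Y(A, W) = 20 (Y(A, W) = 2*(-1*(-10)) = 2*10 = 20)
1/(j(-81) + Y(-12, (-1 + (3*(-1) + 5))*4 - 2)) = 1/((30 + 6*(-81)) + 20) = 1/((30 - 486) + 20) = 1/(-456 + 20) = 1/(-436) = -1/436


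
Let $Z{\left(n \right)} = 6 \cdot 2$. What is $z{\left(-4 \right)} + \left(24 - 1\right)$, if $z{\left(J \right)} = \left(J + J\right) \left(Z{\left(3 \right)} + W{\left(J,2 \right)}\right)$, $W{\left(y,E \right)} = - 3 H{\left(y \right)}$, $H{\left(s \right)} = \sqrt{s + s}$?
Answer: $-73 + 48 i \sqrt{2} \approx -73.0 + 67.882 i$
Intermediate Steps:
$H{\left(s \right)} = \sqrt{2} \sqrt{s}$ ($H{\left(s \right)} = \sqrt{2 s} = \sqrt{2} \sqrt{s}$)
$W{\left(y,E \right)} = - 3 \sqrt{2} \sqrt{y}$
$Z{\left(n \right)} = 12$
$z{\left(J \right)} = 2 J \left(12 - 3 \sqrt{2} \sqrt{J}\right)$ ($z{\left(J \right)} = \left(J + J\right) \left(12 - 3 \sqrt{2} \sqrt{J}\right) = 2 J \left(12 - 3 \sqrt{2} \sqrt{J}\right)$)
$z{\left(-4 \right)} + \left(24 - 1\right) = \left(24 \left(-4\right) - 6 \sqrt{2} \left(-4\right)^{\frac{3}{2}}\right) + \left(24 - 1\right) = \left(-96 - 6 \sqrt{2} \left(- 8 i\right)\right) + 23 = \left(-96 + 48 i \sqrt{2}\right) + 23 = -73 + 48 i \sqrt{2}$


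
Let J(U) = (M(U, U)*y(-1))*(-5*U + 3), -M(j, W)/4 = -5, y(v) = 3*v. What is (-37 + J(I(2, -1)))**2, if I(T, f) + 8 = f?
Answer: 8508889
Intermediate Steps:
I(T, f) = -8 + f
M(j, W) = 20 (M(j, W) = -4*(-5) = 20)
J(U) = -180 + 300*U (J(U) = (20*(3*(-1)))*(-5*U + 3) = (20*(-3))*(3 - 5*U) = -60*(3 - 5*U) = -180 + 300*U)
(-37 + J(I(2, -1)))**2 = (-37 + (-180 + 300*(-8 - 1)))**2 = (-37 + (-180 + 300*(-9)))**2 = (-37 + (-180 - 2700))**2 = (-37 - 2880)**2 = (-2917)**2 = 8508889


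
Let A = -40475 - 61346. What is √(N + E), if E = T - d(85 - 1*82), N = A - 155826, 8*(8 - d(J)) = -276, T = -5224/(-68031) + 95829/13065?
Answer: I*√10052908779554371408210/197516670 ≈ 507.62*I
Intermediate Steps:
T = 2195864753/296275005 (T = -5224*(-1/68031) + 95829*(1/13065) = 5224/68031 + 31943/4355 = 2195864753/296275005 ≈ 7.4116)
A = -101821
d(J) = 85/2 (d(J) = 8 - ⅛*(-276) = 8 + 69/2 = 85/2)
N = -257647 (N = -101821 - 155826 = -257647)
E = -20791645919/592550010 (E = 2195864753/296275005 - 1*85/2 = 2195864753/296275005 - 85/2 = -20791645919/592550010 ≈ -35.088)
√(N + E) = √(-257647 - 20791645919/592550010) = √(-152689524072389/592550010) = I*√10052908779554371408210/197516670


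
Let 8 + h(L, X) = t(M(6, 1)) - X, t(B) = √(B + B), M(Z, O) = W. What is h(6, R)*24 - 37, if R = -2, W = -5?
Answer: -181 + 24*I*√10 ≈ -181.0 + 75.895*I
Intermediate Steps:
M(Z, O) = -5
t(B) = √2*√B (t(B) = √(2*B) = √2*√B)
h(L, X) = -8 - X + I*√10 (h(L, X) = -8 + (√2*√(-5) - X) = -8 + (√2*(I*√5) - X) = -8 + (I*√10 - X) = -8 + (-X + I*√10) = -8 - X + I*√10)
h(6, R)*24 - 37 = (-8 - 1*(-2) + I*√10)*24 - 37 = (-8 + 2 + I*√10)*24 - 37 = (-6 + I*√10)*24 - 37 = (-144 + 24*I*√10) - 37 = -181 + 24*I*√10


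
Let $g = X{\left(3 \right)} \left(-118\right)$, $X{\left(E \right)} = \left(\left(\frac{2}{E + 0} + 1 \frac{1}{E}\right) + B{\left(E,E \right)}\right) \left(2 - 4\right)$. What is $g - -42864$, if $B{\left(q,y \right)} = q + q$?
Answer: $44516$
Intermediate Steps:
$B{\left(q,y \right)} = 2 q$
$X{\left(E \right)} = - \frac{6}{E} - 4 E$ ($X{\left(E \right)} = \left(\left(\frac{2}{E + 0} + 1 \frac{1}{E}\right) + 2 E\right) \left(2 - 4\right) = \left(\left(\frac{2}{E} + \frac{1}{E}\right) + 2 E\right) \left(-2\right) = \left(\frac{3}{E} + 2 E\right) \left(-2\right) = \left(2 E + \frac{3}{E}\right) \left(-2\right) = - \frac{6}{E} - 4 E$)
$g = 1652$ ($g = \left(- \frac{6}{3} - 12\right) \left(-118\right) = \left(\left(-6\right) \frac{1}{3} - 12\right) \left(-118\right) = \left(-2 - 12\right) \left(-118\right) = \left(-14\right) \left(-118\right) = 1652$)
$g - -42864 = 1652 - -42864 = 1652 + 42864 = 44516$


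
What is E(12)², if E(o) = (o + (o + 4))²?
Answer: 614656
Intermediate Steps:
E(o) = (4 + 2*o)² (E(o) = (o + (4 + o))² = (4 + 2*o)²)
E(12)² = (4*(2 + 12)²)² = (4*14²)² = (4*196)² = 784² = 614656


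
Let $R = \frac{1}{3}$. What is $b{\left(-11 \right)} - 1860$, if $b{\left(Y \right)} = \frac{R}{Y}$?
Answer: $- \frac{61381}{33} \approx -1860.0$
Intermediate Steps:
$R = \frac{1}{3} \approx 0.33333$
$b{\left(Y \right)} = \frac{1}{3 Y}$
$b{\left(-11 \right)} - 1860 = \frac{1}{3 \left(-11\right)} - 1860 = \frac{1}{3} \left(- \frac{1}{11}\right) - 1860 = - \frac{1}{33} - 1860 = - \frac{61381}{33}$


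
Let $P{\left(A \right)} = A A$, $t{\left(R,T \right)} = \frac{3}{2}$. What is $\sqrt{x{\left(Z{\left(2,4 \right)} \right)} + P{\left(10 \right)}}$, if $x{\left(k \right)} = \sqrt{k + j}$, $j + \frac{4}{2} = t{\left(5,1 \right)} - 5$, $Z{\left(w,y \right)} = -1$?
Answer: $\frac{\sqrt{400 + 2 i \sqrt{26}}}{2} \approx 10.001 + 0.12747 i$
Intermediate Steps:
$t{\left(R,T \right)} = \frac{3}{2}$ ($t{\left(R,T \right)} = 3 \cdot \frac{1}{2} = \frac{3}{2}$)
$j = - \frac{11}{2}$ ($j = -2 + \left(\frac{3}{2} - 5\right) = -2 - \frac{7}{2} = - \frac{11}{2} \approx -5.5$)
$P{\left(A \right)} = A^{2}$
$x{\left(k \right)} = \sqrt{- \frac{11}{2} + k}$ ($x{\left(k \right)} = \sqrt{k - \frac{11}{2}} = \sqrt{- \frac{11}{2} + k}$)
$\sqrt{x{\left(Z{\left(2,4 \right)} \right)} + P{\left(10 \right)}} = \sqrt{\frac{\sqrt{-22 + 4 \left(-1\right)}}{2} + 10^{2}} = \sqrt{\frac{\sqrt{-22 - 4}}{2} + 100} = \sqrt{\frac{\sqrt{-26}}{2} + 100} = \sqrt{\frac{i \sqrt{26}}{2} + 100} = \sqrt{100 + \frac{i \sqrt{26}}{2}}$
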